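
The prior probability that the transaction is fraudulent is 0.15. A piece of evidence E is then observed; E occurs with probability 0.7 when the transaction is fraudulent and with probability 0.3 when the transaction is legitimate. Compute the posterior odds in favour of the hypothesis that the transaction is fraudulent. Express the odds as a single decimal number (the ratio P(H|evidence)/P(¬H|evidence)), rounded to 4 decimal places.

Prior odds = 0.15/(1−0.15) = 0.17647. In log-odds, ln(0.17647) = -1.7346.
Add log likelihood ratio: ln(2.3333) = 0.84730.
Posterior log-odds = -0.88730, so posterior odds = exp(-0.88730) = 0.41176.

Posterior odds ≈ 0.4118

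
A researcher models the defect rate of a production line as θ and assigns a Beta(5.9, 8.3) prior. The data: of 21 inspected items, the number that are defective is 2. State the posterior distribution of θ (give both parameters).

The binomial likelihood is conjugate to the Beta prior: with 2 successes and 19 failures, the posterior is Beta(5.9+2, 8.3+19) = Beta(7.9, 27.3).

Posterior: Beta(7.9, 27.3)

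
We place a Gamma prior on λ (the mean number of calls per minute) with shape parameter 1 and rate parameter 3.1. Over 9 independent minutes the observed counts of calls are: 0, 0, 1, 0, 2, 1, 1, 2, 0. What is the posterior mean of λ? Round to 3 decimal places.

Posterior mean ≈ 0.661

The Poisson likelihood adds the total count to the shape and the number of exposure periods to the rate. Here ∑xᵢ = 7 and n = 9, so shape 1→8 and rate 3.1→12.1.
Posterior mean = shape/rate = 8/12.1 = 0.661.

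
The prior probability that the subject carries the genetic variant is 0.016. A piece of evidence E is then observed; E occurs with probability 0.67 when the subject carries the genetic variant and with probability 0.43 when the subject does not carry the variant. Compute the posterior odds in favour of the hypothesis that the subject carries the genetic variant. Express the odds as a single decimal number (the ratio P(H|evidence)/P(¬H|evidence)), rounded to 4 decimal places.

Prior odds = 0.016/(1−0.016) = 0.016260.
Likelihood ratio for E = 0.67/0.43 = 1.5581.
Posterior odds = prior odds × LR = 0.025336.

Posterior odds ≈ 0.0253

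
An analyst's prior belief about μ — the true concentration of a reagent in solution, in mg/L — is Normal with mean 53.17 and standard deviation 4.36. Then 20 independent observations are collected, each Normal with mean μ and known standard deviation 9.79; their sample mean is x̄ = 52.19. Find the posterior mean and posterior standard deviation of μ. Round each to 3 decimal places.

Prior precision 1/τ₀² = 1/4.36² = 0.0526050; data precision n/σ² = 20/9.79² = 0.208672.
Posterior precision = 0.0526050 + 0.208672 = 0.261277, giving posterior SD = 1/√0.261277 = 1.956.
Posterior mean = (0.0526050·53.17 + 0.208672·52.19) / 0.261277 = 52.387.

Posterior mean ≈ 52.387; posterior SD ≈ 1.956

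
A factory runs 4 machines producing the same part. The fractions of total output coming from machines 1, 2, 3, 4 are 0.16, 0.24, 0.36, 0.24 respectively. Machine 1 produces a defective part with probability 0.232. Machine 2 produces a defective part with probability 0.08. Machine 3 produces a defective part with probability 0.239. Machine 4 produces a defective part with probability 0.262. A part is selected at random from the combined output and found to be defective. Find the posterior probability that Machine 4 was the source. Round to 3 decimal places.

Tabulate prior·likelihood by source: [1] prior 0.16, lik 0.232, product 0.03712; [2] prior 0.24, lik 0.08, product 0.01920; [3] prior 0.36, lik 0.239, product 0.08604; [4] prior 0.24, lik 0.262, product 0.06288.
Normalizing constant = 0.20524; the posterior for Machine 4 is its product over the sum, 0.06288/0.20524 = 0.306.

Posterior probability ≈ 0.306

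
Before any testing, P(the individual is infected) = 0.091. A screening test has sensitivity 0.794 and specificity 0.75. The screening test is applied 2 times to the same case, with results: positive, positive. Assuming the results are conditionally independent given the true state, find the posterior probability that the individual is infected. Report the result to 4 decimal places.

Posterior P(H) ≈ 0.5024

With H the event that the individual is infected, the joint likelihood of the observed sequence is P(data|H) = 0.794·0.794 = 0.63044 and P(data|¬H) = 0.25·0.25 = 0.062500.
Bayes: P(H|data) = 0.091·0.63044 / (0.091·0.63044 + 0.909·0.062500) = 0.057370/0.11418 = 0.5024.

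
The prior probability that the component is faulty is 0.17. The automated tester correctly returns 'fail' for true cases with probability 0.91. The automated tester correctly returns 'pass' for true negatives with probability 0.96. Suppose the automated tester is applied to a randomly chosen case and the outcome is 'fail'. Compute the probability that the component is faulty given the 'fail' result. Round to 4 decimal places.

Write H for 'the component is faulty'. Prior odds H:¬H = 0.17/0.83 = 0.20482. For the 'fail' outcome, the likelihood ratio is 0.91/0.04 = 22.750.
Posterior odds = 0.20482 × 22.750 = 4.6596, so P(H|E) = 4.6596/(1+4.6596) = 0.8233.

P(H | E) ≈ 0.8233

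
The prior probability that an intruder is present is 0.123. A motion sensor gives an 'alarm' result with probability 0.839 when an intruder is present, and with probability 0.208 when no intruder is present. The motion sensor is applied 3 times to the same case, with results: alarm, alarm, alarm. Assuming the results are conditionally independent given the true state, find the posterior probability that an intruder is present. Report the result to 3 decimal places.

Let H be the event that an intruder is present; start with P(H) = 0.123. P('alarm'|H) = 0.839, P('alarm'|¬H) = 0.208.
Update on result 1 ('alarm'): P(H) ← 0.839·0.1230 / (0.839·0.1230 + 0.208·0.8770) = 0.10320/0.28561 = 0.3613.
Update on result 2 ('alarm'): P(H) ← 0.839·0.3613 / (0.839·0.3613 + 0.208·0.6387) = 0.30315/0.43599 = 0.6953.
Update on result 3 ('alarm'): P(H) ← 0.839·0.6953 / (0.839·0.6953 + 0.208·0.3047) = 0.58336/0.64674 = 0.9020.

Posterior P(H) ≈ 0.902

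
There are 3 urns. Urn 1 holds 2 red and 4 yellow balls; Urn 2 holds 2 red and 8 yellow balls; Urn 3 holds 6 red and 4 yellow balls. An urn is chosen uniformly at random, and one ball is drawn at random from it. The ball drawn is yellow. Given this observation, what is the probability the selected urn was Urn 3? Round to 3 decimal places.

P(yellow|Urn 1) = 0.6667; P(yellow|Urn 2) = 0.8; P(yellow|Urn 3) = 0.4.
Prior × likelihood for each source: 0.333333·0.6667=0.2222, 0.333333·0.8=0.2667, 0.333333·0.4=0.1333. Summing gives P(yellow) = 0.62222.
P(Urn 3 | yellow) = 0.1333 / 0.62222 = 0.214.

Posterior probability ≈ 0.214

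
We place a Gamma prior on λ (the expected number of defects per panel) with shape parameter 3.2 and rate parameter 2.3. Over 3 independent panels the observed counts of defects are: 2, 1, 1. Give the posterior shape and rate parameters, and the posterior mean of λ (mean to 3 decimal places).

The Poisson likelihood adds the total count to the shape and the number of exposure periods to the rate. Here ∑xᵢ = 4 and n = 3, so shape 3.2→7.2 and rate 2.3→5.3.
Posterior mean = shape/rate = 7.2/5.3 = 1.358.

Posterior: Gamma(shape=7.2, rate=5.3); mean ≈ 1.358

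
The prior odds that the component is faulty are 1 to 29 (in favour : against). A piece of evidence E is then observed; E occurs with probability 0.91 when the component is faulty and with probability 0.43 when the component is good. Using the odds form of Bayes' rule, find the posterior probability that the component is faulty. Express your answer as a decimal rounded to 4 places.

Posterior probability ≈ 0.0680

Prior odds = 1/29 = 0.034483.
Likelihood ratio for E = 0.91/0.43 = 2.1163.
Posterior odds = prior odds × LR = 0.072975.
Posterior probability = odds/(1+odds) = 0.072975/1.0730 = 0.0680.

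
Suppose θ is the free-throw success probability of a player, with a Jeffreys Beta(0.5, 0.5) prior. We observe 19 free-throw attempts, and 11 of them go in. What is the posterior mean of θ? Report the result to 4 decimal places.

Observing 11 successes and 8 failures updates Beta(0.5, 0.5) by adding the success and failure counts to the two shape parameters: α = 0.5+11 = 11.5, β = 0.5+8 = 8.5.
E[θ | data] = 11.5/(11.5+8.5) = 0.5750.

Posterior mean ≈ 0.5750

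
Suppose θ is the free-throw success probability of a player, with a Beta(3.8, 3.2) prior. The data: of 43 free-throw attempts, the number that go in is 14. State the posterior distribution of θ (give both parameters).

Observing 14 successes and 29 failures updates Beta(3.8, 3.2) by adding the success and failure counts to the two shape parameters: α = 3.8+14 = 17.8, β = 3.2+29 = 32.2.

Posterior: Beta(17.8, 32.2)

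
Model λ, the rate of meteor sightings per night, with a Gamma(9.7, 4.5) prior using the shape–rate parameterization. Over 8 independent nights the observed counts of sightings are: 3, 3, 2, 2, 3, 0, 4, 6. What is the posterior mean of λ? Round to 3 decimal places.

Total count ∑xᵢ = 23 over n = 8 nights.
Gamma is conjugate to the Poisson likelihood: posterior is Gamma(shape = 9.7+23 = 32.7, rate = 4.5+8 = 12.5).
E[λ | data] = 32.7/12.5 = 2.616.

Posterior mean ≈ 2.616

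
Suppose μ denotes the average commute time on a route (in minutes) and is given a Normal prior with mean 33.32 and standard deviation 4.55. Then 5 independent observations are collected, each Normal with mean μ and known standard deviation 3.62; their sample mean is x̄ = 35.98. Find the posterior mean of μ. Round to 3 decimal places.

Posterior mean ≈ 35.681

Prior precision 1/τ₀² = 1/4.55² = 0.0483033; data precision n/σ² = 5/3.62² = 0.381551.
Posterior precision = 0.0483033 + 0.381551 = 0.429855.
Posterior mean = (0.0483033·33.32 + 0.381551·35.98) / 0.429855 = 35.681.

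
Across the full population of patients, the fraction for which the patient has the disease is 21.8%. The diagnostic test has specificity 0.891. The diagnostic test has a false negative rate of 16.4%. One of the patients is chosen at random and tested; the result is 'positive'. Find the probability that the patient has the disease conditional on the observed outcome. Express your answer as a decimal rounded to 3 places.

P(H | E) ≈ 0.681

Write H for 'the patient has the disease'. Prior odds H:¬H = 0.218/0.782 = 0.27877. For the 'positive' outcome, the likelihood ratio is 0.836/0.109 = 7.6697.
Posterior odds = 0.27877 × 7.6697 = 2.1381, so P(H|E) = 2.1381/(1+2.1381) = 0.681.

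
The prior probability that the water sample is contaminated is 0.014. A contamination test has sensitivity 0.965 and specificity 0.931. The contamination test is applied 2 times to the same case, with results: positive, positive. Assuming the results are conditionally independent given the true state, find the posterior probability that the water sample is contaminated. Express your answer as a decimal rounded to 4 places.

With H the event that the water sample is contaminated, the joint likelihood of the observed sequence is P(data|H) = 0.965·0.965 = 0.93122 and P(data|¬H) = 0.069·0.069 = 0.0047610.
Bayes: P(H|data) = 0.014·0.93122 / (0.014·0.93122 + 0.986·0.0047610) = 0.013037/0.017731 = 0.7353.

Posterior P(H) ≈ 0.7353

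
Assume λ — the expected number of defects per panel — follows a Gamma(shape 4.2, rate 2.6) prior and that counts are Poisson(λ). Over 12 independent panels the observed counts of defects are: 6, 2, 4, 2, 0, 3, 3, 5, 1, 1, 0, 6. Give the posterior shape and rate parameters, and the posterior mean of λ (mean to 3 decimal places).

Posterior: Gamma(shape=37.2, rate=14.6); mean ≈ 2.548

Total count ∑xᵢ = 33 over n = 12 panels.
Gamma is conjugate to the Poisson likelihood: posterior is Gamma(shape = 4.2+33 = 37.2, rate = 2.6+12 = 14.6).
E[λ | data] = 37.2/14.6 = 2.548.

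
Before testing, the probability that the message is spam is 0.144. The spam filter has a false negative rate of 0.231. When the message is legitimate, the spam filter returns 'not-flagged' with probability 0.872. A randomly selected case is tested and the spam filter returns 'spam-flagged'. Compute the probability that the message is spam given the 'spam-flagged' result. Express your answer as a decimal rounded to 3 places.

P(H | E) ≈ 0.503

Write H for 'the message is spam'. Prior odds H:¬H = 0.144/0.856 = 0.16822. For the 'spam-flagged' outcome, the likelihood ratio is 0.769/0.128 = 6.0078.
Posterior odds = 0.16822 × 6.0078 = 1.0107, so P(H|E) = 1.0107/(1+1.0107) = 0.503.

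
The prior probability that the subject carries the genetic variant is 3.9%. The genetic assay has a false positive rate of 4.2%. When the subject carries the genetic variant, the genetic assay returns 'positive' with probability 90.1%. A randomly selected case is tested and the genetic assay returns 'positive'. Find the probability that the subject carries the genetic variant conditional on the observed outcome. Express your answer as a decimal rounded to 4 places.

Let H be the event that the subject carries the genetic variant. P(H) = 0.039, so P(¬H) = 0.961. With E the 'positive' result, P(E|H) = 0.901 and P(E|¬H) = 0.042.
P(E) = 0.901·0.039 + 0.042·0.961 = 0.035139 + 0.040362 = 0.075501.
By Bayes' theorem, P(H|E) = 0.035139 / 0.075501 = 0.4654.

P(H | E) ≈ 0.4654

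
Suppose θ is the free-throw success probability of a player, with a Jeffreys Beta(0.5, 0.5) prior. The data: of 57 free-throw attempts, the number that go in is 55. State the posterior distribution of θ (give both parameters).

The binomial likelihood is conjugate to the Beta prior: with 55 successes and 2 failures, the posterior is Beta(0.5+55, 0.5+2) = Beta(55.5, 2.5).

Posterior: Beta(55.5, 2.5)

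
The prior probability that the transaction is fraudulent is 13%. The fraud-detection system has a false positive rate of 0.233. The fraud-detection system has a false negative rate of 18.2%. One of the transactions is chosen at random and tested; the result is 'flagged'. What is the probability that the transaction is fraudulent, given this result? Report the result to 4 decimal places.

Write H for 'the transaction is fraudulent'. Prior odds H:¬H = 0.13/0.87 = 0.14943. For the 'flagged' outcome, the likelihood ratio is 0.818/0.233 = 3.5107.
Posterior odds = 0.14943 × 3.5107 = 0.52459, so P(H|E) = 0.52459/(1+0.52459) = 0.3441.

P(H | E) ≈ 0.3441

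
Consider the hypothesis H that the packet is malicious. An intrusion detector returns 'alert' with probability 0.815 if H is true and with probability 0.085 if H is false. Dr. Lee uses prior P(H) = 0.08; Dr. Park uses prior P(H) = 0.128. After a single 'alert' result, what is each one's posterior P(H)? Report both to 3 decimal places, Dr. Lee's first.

Dr. Lee: 0.455; Dr. Park: 0.585

P('+'|H) = 0.815, P('+'|¬H) = 0.085.
Dr. Lee: numerator 0.815·0.08 = 0.065200; evidence = 0.065200+0.085·0.92 = 0.14340; posterior = 0.455.
Dr. Park: numerator 0.815·0.128 = 0.10432; evidence = 0.10432+0.085·0.872 = 0.17844; posterior = 0.585.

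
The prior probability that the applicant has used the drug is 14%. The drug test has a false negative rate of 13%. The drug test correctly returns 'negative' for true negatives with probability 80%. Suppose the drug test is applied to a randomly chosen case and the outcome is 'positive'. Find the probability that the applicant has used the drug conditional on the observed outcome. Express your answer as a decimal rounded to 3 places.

Write H for 'the applicant has used the drug'. Prior odds H:¬H = 0.14/0.86 = 0.16279. For the 'positive' outcome, the likelihood ratio is 0.87/0.2 = 4.3500.
Posterior odds = 0.16279 × 4.3500 = 0.70814, so P(H|E) = 0.70814/(1+0.70814) = 0.415.

P(H | E) ≈ 0.415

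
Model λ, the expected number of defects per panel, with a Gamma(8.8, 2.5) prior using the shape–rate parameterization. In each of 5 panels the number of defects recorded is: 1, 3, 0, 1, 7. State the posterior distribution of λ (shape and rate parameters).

Posterior: Gamma(shape=20.8, rate=7.5)

The Poisson likelihood adds the total count to the shape and the number of exposure periods to the rate. Here ∑xᵢ = 12 and n = 5, so shape 8.8→20.8 and rate 2.5→7.5.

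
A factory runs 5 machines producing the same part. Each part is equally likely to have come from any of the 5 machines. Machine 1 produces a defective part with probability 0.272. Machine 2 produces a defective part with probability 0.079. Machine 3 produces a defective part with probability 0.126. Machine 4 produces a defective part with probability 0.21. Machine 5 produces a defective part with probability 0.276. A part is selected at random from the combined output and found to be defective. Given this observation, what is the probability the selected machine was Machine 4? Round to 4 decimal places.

Posterior probability ≈ 0.2181

P(defective|M1) = 0.272; P(defective|M2) = 0.079; P(defective|M3) = 0.126; P(defective|M4) = 0.21; P(defective|M5) = 0.276.
Prior × likelihood for each source: 0.2·0.272=0.05440, 0.2·0.079=0.01580, 0.2·0.126=0.02520, 0.2·0.21=0.04200, 0.2·0.276=0.05520. Summing gives P(defective) = 0.19260.
P(Machine 4 | defective) = 0.04200 / 0.19260 = 0.2181.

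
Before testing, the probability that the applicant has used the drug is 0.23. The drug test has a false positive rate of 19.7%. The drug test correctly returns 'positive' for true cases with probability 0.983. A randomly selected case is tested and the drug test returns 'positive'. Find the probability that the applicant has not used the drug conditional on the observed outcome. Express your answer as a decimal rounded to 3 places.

Let H be the event that the applicant has used the drug. P(H) = 0.23, so P(¬H) = 0.77. With E the 'positive' result, P(E|H) = 0.983 and P(E|¬H) = 0.197.
P(E) = 0.983·0.23 + 0.197·0.77 = 0.22609 + 0.15169 = 0.37778.
By Bayes' theorem, P(H|E) = 0.22609 / 0.37778 = 0.598. Hence P(¬H|E) = 1 − 0.598 = 0.402.

P(¬H | E) ≈ 0.402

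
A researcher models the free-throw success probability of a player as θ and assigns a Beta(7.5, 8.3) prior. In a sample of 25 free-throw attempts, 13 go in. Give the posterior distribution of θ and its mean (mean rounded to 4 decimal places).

Observing 13 successes and 12 failures updates Beta(7.5, 8.3) by adding the success and failure counts to the two shape parameters: α = 7.5+13 = 20.5, β = 8.3+12 = 20.3.
E[θ | data] = 20.5/(20.5+20.3) = 0.5025.

Posterior: Beta(20.5, 20.3); mean ≈ 0.5025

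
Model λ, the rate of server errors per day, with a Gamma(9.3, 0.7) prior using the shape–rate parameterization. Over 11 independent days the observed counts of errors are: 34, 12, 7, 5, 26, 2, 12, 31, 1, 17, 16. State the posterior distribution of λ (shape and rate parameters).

Posterior: Gamma(shape=172.3, rate=11.7)

The Poisson likelihood adds the total count to the shape and the number of exposure periods to the rate. Here ∑xᵢ = 163 and n = 11, so shape 9.3→172.3 and rate 0.7→11.7.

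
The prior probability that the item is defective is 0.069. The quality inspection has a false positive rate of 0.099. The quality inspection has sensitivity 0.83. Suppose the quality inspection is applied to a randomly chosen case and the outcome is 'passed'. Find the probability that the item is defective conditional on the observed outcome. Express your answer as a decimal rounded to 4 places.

P(H | E) ≈ 0.0138

Let H be the event that the item is defective. P(H) = 0.069, so P(¬H) = 0.931. With E the 'passed' result, P(E|H) = 0.17 and P(E|¬H) = 0.901.
P(E) = 0.17·0.069 + 0.901·0.931 = 0.011730 + 0.83883 = 0.85056.
By Bayes' theorem, P(H|E) = 0.011730 / 0.85056 = 0.0138.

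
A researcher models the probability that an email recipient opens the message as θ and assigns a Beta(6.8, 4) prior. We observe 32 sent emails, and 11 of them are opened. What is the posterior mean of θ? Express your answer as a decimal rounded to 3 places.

Posterior mean ≈ 0.416

The binomial likelihood is conjugate to the Beta prior: with 11 successes and 21 failures, the posterior is Beta(6.8+11, 4+21) = Beta(17.8, 25).
Posterior mean = α/(α+β) = 17.8/42.8 = 0.416.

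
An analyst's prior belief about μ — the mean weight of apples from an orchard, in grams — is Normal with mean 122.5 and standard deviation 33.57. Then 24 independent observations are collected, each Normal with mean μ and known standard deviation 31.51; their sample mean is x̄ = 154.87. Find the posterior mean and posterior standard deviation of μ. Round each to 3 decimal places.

Posterior mean ≈ 153.724; posterior SD ≈ 6.317

With known σ, the Normal prior is conjugate. Weight on the data is w = (n/σ²)/(n/σ² + 1/τ₀²) = 0.0241721/(0.0241721+0.00088735) = 0.96459.
Posterior mean = w·x̄ + (1−w)·μ₀ = 0.96459·154.87 + 0.035410·122.5 = 153.724. Posterior variance = 1/(0.0241721+0.00088735) = 39.9051, so SD = 6.317.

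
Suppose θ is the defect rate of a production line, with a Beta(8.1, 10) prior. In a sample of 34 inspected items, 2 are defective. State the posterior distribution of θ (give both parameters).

Observing 2 successes and 32 failures updates Beta(8.1, 10) by adding the success and failure counts to the two shape parameters: α = 8.1+2 = 10.1, β = 10+32 = 42.

Posterior: Beta(10.1, 42)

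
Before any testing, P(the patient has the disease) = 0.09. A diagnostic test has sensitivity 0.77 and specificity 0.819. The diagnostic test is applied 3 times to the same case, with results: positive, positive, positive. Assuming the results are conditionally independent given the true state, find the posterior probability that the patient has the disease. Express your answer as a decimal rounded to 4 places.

Posterior P(H) ≈ 0.8839

Let H be the event that the patient has the disease; start with P(H) = 0.09. P('positive'|H) = 0.77, P('positive'|¬H) = 0.181.
Update on result 1 ('positive'): P(H) ← 0.77·0.0900 / (0.77·0.0900 + 0.181·0.9100) = 0.069300/0.23401 = 0.2961.
Update on result 2 ('positive'): P(H) ← 0.77·0.2961 / (0.77·0.2961 + 0.181·0.7039) = 0.22803/0.35543 = 0.6416.
Update on result 3 ('positive'): P(H) ← 0.77·0.6416 / (0.77·0.6416 + 0.181·0.3584) = 0.49400/0.55888 = 0.8839.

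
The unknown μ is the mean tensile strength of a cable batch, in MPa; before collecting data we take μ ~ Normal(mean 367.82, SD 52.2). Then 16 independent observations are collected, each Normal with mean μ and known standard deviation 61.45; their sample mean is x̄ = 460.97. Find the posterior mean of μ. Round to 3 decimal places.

Prior precision 1/τ₀² = 1/52.2² = 0.00036699; data precision n/σ² = 16/61.45² = 0.00423717.
Posterior precision = 0.00036699 + 0.00423717 = 0.00460417.
Posterior mean = (0.00036699·367.82 + 0.00423717·460.97) / 0.00460417 = 453.545.

Posterior mean ≈ 453.545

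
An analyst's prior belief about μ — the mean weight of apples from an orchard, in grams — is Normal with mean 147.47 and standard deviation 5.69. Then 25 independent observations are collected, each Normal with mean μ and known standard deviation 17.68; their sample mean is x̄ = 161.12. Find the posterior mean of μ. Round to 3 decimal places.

Posterior mean ≈ 157.317

Prior precision 1/τ₀² = 1/5.69² = 0.0308870; data precision n/σ² = 25/17.68² = 0.0799789.
Posterior precision = 0.0308870 + 0.0799789 = 0.110866.
Posterior mean = (0.0308870·147.47 + 0.0799789·161.12) / 0.110866 = 157.317.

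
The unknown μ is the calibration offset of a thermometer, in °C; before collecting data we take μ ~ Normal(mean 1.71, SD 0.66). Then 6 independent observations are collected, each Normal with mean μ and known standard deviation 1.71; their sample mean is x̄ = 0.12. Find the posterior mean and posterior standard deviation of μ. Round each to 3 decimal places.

Posterior mean ≈ 0.960; posterior SD ≈ 0.480

Prior precision 1/τ₀² = 1/0.66² = 2.29568; data precision n/σ² = 6/1.71² = 2.05191.
Posterior precision = 2.29568 + 2.05191 = 4.34760, giving posterior SD = 1/√4.34760 = 0.480.
Posterior mean = (2.29568·1.71 + 2.05191·0.12) / 4.34760 = 0.960.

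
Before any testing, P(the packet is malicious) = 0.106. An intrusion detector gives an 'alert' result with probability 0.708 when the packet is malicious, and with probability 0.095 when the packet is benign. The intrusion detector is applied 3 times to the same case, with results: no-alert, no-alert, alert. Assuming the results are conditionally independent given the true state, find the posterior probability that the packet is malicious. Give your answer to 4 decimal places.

Let H be the event that the packet is malicious; start with P(H) = 0.106. P('alert'|H) = 0.708, P('alert'|¬H) = 0.095.
Update on result 1 ('no-alert'): P(H) ← 0.292·0.1060 / (0.292·0.1060 + 0.905·0.8940) = 0.030952/0.84002 = 0.0368.
Update on result 2 ('no-alert'): P(H) ← 0.292·0.0368 / (0.292·0.0368 + 0.905·0.9632) = 0.010759/0.88241 = 0.0122.
Update on result 3 ('alert'): P(H) ← 0.708·0.0122 / (0.708·0.0122 + 0.095·0.9878) = 0.0086326/0.10247 = 0.0842.

Posterior P(H) ≈ 0.0842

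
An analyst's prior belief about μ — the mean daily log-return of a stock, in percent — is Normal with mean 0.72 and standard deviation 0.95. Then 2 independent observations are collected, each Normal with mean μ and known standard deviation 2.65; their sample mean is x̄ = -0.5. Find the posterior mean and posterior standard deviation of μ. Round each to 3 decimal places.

With known σ, the Normal prior is conjugate. Weight on the data is w = (n/σ²)/(n/σ² + 1/τ₀²) = 0.284799/(0.284799+1.10803) = 0.20447.
Posterior mean = w·x̄ + (1−w)·μ₀ = 0.20447·-0.5 + 0.79553·0.72 = 0.471. Posterior variance = 1/(0.284799+1.10803) = 0.717962, so SD = 0.847.

Posterior mean ≈ 0.471; posterior SD ≈ 0.847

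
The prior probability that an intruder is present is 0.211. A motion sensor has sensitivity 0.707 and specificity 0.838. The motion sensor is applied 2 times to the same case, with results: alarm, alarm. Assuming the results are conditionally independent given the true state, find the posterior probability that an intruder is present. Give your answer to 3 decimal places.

Posterior P(H) ≈ 0.836

Let H be the event that an intruder is present; start with P(H) = 0.211. P('alarm'|H) = 0.707, P('alarm'|¬H) = 0.162.
Update on result 1 ('alarm'): P(H) ← 0.707·0.2110 / (0.707·0.2110 + 0.162·0.7890) = 0.14918/0.27699 = 0.5386.
Update on result 2 ('alarm'): P(H) ← 0.707·0.5386 / (0.707·0.5386 + 0.162·0.4614) = 0.38076/0.45551 = 0.8359.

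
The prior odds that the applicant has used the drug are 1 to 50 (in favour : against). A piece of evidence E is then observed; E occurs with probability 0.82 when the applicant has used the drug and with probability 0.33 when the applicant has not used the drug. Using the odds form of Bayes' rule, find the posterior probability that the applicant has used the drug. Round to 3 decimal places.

Posterior probability ≈ 0.047

Prior odds = 1/50 = 0.020000. In log-odds, ln(0.020000) = -3.9120.
Add log likelihood ratio: ln(2.4848) = 0.91021.
Posterior log-odds = -3.0018, so posterior odds = exp(-3.0018) = 0.049697. Converting, P(H|E) = 0.049697/1.0497 = 0.047.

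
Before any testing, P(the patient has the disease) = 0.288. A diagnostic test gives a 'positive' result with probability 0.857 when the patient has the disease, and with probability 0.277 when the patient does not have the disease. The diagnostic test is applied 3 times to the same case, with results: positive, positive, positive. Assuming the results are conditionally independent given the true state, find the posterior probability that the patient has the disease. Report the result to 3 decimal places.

Posterior P(H) ≈ 0.923

With H the event that the patient has the disease, the joint likelihood of the observed sequence is P(data|H) = 0.857·0.857·0.857 = 0.62942 and P(data|¬H) = 0.277·0.277·0.277 = 0.021254.
Bayes: P(H|data) = 0.288·0.62942 / (0.288·0.62942 + 0.712·0.021254) = 0.18127/0.19641 = 0.9230.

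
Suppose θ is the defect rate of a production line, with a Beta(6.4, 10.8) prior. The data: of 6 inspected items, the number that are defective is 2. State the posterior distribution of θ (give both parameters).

The binomial likelihood is conjugate to the Beta prior: with 2 successes and 4 failures, the posterior is Beta(6.4+2, 10.8+4) = Beta(8.4, 14.8).

Posterior: Beta(8.4, 14.8)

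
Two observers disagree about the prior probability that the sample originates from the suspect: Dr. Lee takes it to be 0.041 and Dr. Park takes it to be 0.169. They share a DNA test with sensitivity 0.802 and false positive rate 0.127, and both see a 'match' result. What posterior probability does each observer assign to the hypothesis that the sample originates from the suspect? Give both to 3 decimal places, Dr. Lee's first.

The likelihood ratio for a 'match' result is 0.802/0.127 = 6.3150.
Dr. Lee: prior odds 0.041/0.959 = 0.042753; posterior odds 0.26998; posterior probability 0.213.
Dr. Park: prior odds 0.169/0.831 = 0.20337; posterior odds 1.2843; posterior probability 0.562.

Dr. Lee: 0.213; Dr. Park: 0.562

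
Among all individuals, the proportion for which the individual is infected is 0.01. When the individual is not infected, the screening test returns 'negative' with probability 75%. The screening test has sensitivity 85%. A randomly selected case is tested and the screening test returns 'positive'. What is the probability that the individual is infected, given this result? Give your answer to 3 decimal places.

Let H be the event that the individual is infected. P(H) = 0.01, so P(¬H) = 0.99. With E the 'positive' result, P(E|H) = 0.85 and P(E|¬H) = 0.25.
P(E) = 0.85·0.01 + 0.25·0.99 = 0.0085000 + 0.24750 = 0.25600.
By Bayes' theorem, P(H|E) = 0.0085000 / 0.25600 = 0.033.

P(H | E) ≈ 0.033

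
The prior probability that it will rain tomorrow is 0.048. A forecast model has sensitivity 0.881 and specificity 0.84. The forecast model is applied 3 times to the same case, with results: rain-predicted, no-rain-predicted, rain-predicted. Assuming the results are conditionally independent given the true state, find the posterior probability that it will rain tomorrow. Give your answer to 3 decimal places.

Posterior P(H) ≈ 0.178

Let H be the event that it will rain tomorrow; start with P(H) = 0.048. P('rain-predicted'|H) = 0.881, P('rain-predicted'|¬H) = 0.16.
Update on result 1 ('rain-predicted'): P(H) ← 0.881·0.0480 / (0.881·0.0480 + 0.16·0.9520) = 0.042288/0.19461 = 0.2173.
Update on result 2 ('no-rain-predicted'): P(H) ← 0.119·0.2173 / (0.119·0.2173 + 0.84·0.7827) = 0.025859/0.68333 = 0.0378.
Update on result 3 ('rain-predicted'): P(H) ← 0.881·0.0378 / (0.881·0.0378 + 0.16·0.9622) = 0.033339/0.18728 = 0.1780.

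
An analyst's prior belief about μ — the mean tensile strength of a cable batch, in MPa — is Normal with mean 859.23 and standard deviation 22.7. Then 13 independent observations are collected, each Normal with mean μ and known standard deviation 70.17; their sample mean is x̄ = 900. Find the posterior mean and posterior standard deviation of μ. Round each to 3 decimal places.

With known σ, the Normal prior is conjugate. Weight on the data is w = (n/σ²)/(n/σ² + 1/τ₀²) = 0.00264022/(0.00264022+0.00194065) = 0.57636.
Posterior mean = w·x̄ + (1−w)·μ₀ = 0.57636·900 + 0.42364·859.23 = 882.728. Posterior variance = 1/(0.00264022+0.00194065) = 218.299, so SD = 14.775.

Posterior mean ≈ 882.728; posterior SD ≈ 14.775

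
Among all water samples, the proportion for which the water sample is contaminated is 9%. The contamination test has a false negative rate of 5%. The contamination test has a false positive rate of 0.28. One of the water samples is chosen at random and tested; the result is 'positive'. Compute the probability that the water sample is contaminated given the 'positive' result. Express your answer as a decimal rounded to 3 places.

P(H | E) ≈ 0.251

Let H be the event that the water sample is contaminated. P(H) = 0.09, so P(¬H) = 0.91. With E the 'positive' result, P(E|H) = 0.95 and P(E|¬H) = 0.28.
P(E) = 0.95·0.09 + 0.28·0.91 = 0.085500 + 0.25480 = 0.34030.
By Bayes' theorem, P(H|E) = 0.085500 / 0.34030 = 0.251.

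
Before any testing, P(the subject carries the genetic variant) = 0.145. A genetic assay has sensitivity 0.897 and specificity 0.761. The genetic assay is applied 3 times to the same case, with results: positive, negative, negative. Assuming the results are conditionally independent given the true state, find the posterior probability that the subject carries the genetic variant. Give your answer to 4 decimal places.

Let H be the event that the subject carries the genetic variant; start with P(H) = 0.145. P('positive'|H) = 0.897, P('positive'|¬H) = 0.239.
Update on result 1 ('positive'): P(H) ← 0.897·0.1450 / (0.897·0.1450 + 0.239·0.8550) = 0.13006/0.33441 = 0.3889.
Update on result 2 ('negative'): P(H) ← 0.103·0.3889 / (0.103·0.3889 + 0.761·0.6111) = 0.040061/0.50508 = 0.0793.
Update on result 3 ('negative'): P(H) ← 0.103·0.0793 / (0.103·0.0793 + 0.761·0.9207) = 0.0081695/0.70881 = 0.0115.

Posterior P(H) ≈ 0.0115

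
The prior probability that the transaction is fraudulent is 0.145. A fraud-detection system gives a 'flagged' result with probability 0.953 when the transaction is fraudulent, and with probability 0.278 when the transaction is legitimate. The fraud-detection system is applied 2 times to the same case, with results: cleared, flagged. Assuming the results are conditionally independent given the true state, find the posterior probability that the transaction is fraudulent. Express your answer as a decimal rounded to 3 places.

Posterior P(H) ≈ 0.036

With H the event that the transaction is fraudulent, the joint likelihood of the observed sequence is P(data|H) = 0.047·0.953 = 0.044791 and P(data|¬H) = 0.722·0.278 = 0.20072.
Bayes: P(H|data) = 0.145·0.044791 / (0.145·0.044791 + 0.855·0.20072) = 0.0064947/0.17811 = 0.0365.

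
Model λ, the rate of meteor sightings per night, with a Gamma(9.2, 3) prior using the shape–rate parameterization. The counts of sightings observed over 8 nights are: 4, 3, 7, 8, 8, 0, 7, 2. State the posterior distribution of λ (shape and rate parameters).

Posterior: Gamma(shape=48.2, rate=11)

Total count ∑xᵢ = 39 over n = 8 nights.
Gamma is conjugate to the Poisson likelihood: posterior is Gamma(shape = 9.2+39 = 48.2, rate = 3+8 = 11).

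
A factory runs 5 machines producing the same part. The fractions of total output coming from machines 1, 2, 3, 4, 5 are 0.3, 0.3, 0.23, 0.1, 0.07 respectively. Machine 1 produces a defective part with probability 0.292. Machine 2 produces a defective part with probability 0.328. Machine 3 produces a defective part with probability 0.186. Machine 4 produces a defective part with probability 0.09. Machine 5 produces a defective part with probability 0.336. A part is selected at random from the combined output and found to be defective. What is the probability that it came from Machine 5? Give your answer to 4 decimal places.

Posterior probability ≈ 0.0900

Tabulate prior·likelihood by source: [1] prior 0.3, lik 0.292, product 0.08760; [2] prior 0.3, lik 0.328, product 0.09840; [3] prior 0.23, lik 0.186, product 0.04278; [4] prior 0.1, lik 0.09, product 0.009000; [5] prior 0.07, lik 0.336, product 0.02352.
Normalizing constant = 0.26130; the posterior for Machine 5 is its product over the sum, 0.02352/0.26130 = 0.0900.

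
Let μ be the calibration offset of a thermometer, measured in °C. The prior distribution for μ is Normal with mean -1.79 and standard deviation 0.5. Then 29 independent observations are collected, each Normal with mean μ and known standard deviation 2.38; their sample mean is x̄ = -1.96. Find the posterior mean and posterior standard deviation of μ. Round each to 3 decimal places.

Prior precision 1/τ₀² = 1/0.5² = 4.00000; data precision n/σ² = 29/2.38² = 5.11969.
Posterior precision = 4.00000 + 5.11969 = 9.11969, giving posterior SD = 1/√9.11969 = 0.331.
Posterior mean = (4.00000·-1.79 + 5.11969·-1.96) / 9.11969 = -1.885.

Posterior mean ≈ -1.885; posterior SD ≈ 0.331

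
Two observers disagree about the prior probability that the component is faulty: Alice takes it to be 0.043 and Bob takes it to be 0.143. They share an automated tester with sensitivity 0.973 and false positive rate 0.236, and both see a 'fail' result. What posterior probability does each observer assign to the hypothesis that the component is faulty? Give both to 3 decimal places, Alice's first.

Alice: 0.156; Bob: 0.408

P('+'|H) = 0.973, P('+'|¬H) = 0.236.
Alice: numerator 0.973·0.043 = 0.041839; evidence = 0.041839+0.236·0.957 = 0.26769; posterior = 0.156.
Bob: numerator 0.973·0.143 = 0.13914; evidence = 0.13914+0.236·0.857 = 0.34139; posterior = 0.408.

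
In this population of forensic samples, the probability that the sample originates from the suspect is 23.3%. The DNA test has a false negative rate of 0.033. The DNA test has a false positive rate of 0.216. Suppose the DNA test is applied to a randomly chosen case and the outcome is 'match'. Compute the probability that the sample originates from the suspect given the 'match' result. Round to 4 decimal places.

Write H for 'the sample originates from the suspect'. Prior odds H:¬H = 0.233/0.767 = 0.30378. For the 'match' outcome, the likelihood ratio is 0.967/0.216 = 4.4769.
Posterior odds = 0.30378 × 4.4769 = 1.3600, so P(H|E) = 1.3600/(1+1.3600) = 0.5763.

P(H | E) ≈ 0.5763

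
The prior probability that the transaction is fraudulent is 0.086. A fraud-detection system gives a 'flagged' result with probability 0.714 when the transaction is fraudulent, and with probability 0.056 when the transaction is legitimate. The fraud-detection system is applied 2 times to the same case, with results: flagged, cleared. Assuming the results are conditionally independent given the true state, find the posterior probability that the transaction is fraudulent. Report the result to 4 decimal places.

Let H be the event that the transaction is fraudulent; start with P(H) = 0.086. P('flagged'|H) = 0.714, P('flagged'|¬H) = 0.056.
Update on result 1 ('flagged'): P(H) ← 0.714·0.0860 / (0.714·0.0860 + 0.056·0.9140) = 0.061404/0.11259 = 0.5454.
Update on result 2 ('cleared'): P(H) ← 0.286·0.5454 / (0.286·0.5454 + 0.944·0.4546) = 0.15598/0.58514 = 0.2666.

Posterior P(H) ≈ 0.2666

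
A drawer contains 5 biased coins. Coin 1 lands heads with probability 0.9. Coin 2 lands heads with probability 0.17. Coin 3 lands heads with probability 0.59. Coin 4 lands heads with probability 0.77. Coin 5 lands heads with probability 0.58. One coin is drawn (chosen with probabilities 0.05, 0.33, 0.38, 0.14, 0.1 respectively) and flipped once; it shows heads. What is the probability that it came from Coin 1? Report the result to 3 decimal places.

Tabulate prior·likelihood by source: [1] prior 0.05, lik 0.9, product 0.04500; [2] prior 0.33, lik 0.17, product 0.05610; [3] prior 0.38, lik 0.59, product 0.2242; [4] prior 0.14, lik 0.77, product 0.1078; [5] prior 0.1, lik 0.58, product 0.05800.
Normalizing constant = 0.49110; the posterior for Coin 1 is its product over the sum, 0.04500/0.49110 = 0.092.

Posterior probability ≈ 0.092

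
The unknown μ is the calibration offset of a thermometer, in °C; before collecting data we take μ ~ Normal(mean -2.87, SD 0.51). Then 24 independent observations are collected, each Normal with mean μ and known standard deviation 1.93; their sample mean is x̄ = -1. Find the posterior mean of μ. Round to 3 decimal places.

With known σ, the Normal prior is conjugate. Weight on the data is w = (n/σ²)/(n/σ² + 1/τ₀²) = 6.44313/(6.44313+3.84468) = 0.62629.
Posterior mean = w·x̄ + (1−w)·μ₀ = 0.62629·-1 + 0.37371·-2.87 = -1.699.

Posterior mean ≈ -1.699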